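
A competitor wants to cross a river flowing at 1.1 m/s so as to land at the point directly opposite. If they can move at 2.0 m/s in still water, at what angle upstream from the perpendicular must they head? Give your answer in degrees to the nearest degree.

33°

To cancel the current, the upstream component of the competitor's velocity must equal the flow: 2.0 sin θ = 1.1.
sin θ = 1.1 / 2.0 = 0.5500.
θ = arcsin(0.5500) = 33.367°.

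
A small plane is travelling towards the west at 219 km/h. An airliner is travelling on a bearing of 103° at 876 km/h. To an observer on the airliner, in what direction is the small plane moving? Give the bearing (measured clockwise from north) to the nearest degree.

Taking east as x and north as y: small plane velocity = (-219.000, 0.000) km/h; airliner velocity = (853.548, -197.057) km/h.
Velocity of small plane relative to airliner = (-219.000, 0.000) − (853.548, -197.057) = (-1072.548, 197.057) km/h.
Bearing = atan2(-1072.55, 197.06) = 280.41° clockwise from north.

280°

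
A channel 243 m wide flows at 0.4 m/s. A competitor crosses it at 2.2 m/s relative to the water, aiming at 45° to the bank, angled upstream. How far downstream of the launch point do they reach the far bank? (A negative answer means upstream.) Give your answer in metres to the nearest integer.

Perpendicular speed = 1.556 m/s; crossing time = 243 / 1.556 = 156.206 s.
Net downstream speed = -1.156 m/s.
Drift = -1.156 × 156.206 = -180.517 m (upstream).

-181 m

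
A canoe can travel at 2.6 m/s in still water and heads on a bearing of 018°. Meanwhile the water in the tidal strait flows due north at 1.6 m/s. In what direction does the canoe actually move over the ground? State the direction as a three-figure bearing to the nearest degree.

Taking east as x and north as y: velocity relative to the water = (0.803, 2.473) m/s; the water relative to ground = (0.000, 1.600) m/s.
Velocity relative to ground = (0.803, 2.473) + (0.000, 1.600) = (0.803, 4.073) m/s.
Bearing = atan2(0.80, 4.07) = 11.16° clockwise from north.

011°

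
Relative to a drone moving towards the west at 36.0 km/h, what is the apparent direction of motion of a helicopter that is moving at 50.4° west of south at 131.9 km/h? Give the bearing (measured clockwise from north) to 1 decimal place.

218.0°

Taking east as x and north as y: helicopter velocity = (-101.631, -84.076) km/h; drone velocity = (-36.000, 0.000) km/h.
Velocity of helicopter relative to drone = (-101.631, -84.076) − (-36.000, 0.000) = (-65.631, -84.076) km/h.
Bearing = atan2(-65.63, -84.08) = 217.98° clockwise from north.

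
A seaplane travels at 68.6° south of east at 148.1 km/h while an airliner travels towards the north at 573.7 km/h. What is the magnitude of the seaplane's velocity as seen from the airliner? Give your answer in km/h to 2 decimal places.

Taking east as x and north as y: seaplane velocity = (54.038, -137.889) km/h; airliner velocity = (0.000, 573.700) km/h.
Velocity of seaplane relative to airliner = (54.038, -137.889) − (0.000, 573.700) = (54.038, -711.589) km/h.
Magnitude = |(54.038, -711.589)| = 713.638 km/h.

713.64 km/h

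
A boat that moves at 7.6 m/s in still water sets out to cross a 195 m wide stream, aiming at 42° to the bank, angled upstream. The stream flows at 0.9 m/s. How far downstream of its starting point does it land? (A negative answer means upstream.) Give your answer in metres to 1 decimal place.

Perpendicular speed = 5.085 m/s; crossing time = 195 / 5.085 = 38.345 s.
Net downstream speed = -4.748 m/s.
Drift = -4.748 × 38.345 = -182.059 m (upstream).

-182.1 m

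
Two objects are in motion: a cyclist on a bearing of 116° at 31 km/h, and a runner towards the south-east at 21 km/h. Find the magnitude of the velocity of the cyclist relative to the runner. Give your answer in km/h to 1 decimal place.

Taking east as x and north as y: cyclist velocity = (27.863, -13.590) km/h; runner velocity = (14.849, -14.849) km/h.
Velocity of cyclist relative to runner = (27.863, -13.590) − (14.849, -14.849) = (13.013, 1.260) km/h.
Magnitude = |(13.013, 1.260)| = 13.074 km/h.

13.1 km/h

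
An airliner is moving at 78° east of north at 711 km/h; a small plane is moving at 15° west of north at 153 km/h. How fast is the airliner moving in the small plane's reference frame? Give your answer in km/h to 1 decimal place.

Taking east as x and north as y: airliner velocity = (695.463, 147.825) km/h; small plane velocity = (-39.599, 147.787) km/h.
Velocity of airliner relative to small plane = (695.463, 147.825) − (-39.599, 147.787) = (735.062, 0.039) km/h.
Magnitude = |(735.062, 0.039)| = 735.062 km/h.

735.1 km/h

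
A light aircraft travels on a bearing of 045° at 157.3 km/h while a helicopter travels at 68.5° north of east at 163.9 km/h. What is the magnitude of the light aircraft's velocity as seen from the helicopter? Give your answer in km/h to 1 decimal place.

Taking east as x and north as y: light aircraft velocity = (111.228, 111.228) km/h; helicopter velocity = (60.070, 152.495) km/h.
Velocity of light aircraft relative to helicopter = (111.228, 111.228) − (60.070, 152.495) = (51.158, -41.268) km/h.
Magnitude = |(51.158, -41.268)| = 65.728 km/h.

65.7 km/h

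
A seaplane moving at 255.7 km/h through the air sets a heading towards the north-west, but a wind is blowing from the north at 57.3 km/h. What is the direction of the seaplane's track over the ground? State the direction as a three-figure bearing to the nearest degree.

304°

Taking east as x and north as y: velocity relative to the air = (-180.807, 180.807) km/h; the air relative to ground = (0.000, -57.300) km/h.
Velocity relative to ground = (-180.807, 180.807) + (0.000, -57.300) = (-180.807, 123.507) km/h.
Bearing = atan2(-180.81, 123.51) = 304.34° clockwise from north.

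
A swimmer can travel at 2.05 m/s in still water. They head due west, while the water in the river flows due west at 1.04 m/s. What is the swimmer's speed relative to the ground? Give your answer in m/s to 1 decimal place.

Taking east as x and north as y: velocity relative to the water = (-2.050, 0.000) m/s; the water relative to ground = (-1.040, 0.000) m/s.
Velocity relative to ground = (-2.050, 0.000) + (-1.040, 0.000) = (-3.090, 0.000) m/s.
Speed = |(-3.090, 0.000)| = 3.090 m/s.

3.1 m/s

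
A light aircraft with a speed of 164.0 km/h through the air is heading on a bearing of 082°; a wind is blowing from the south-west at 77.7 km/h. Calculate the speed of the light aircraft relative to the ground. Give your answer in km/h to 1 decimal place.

Taking east as x and north as y: velocity relative to the air = (162.404, 22.824) km/h; the air relative to ground = (54.942, 54.942) km/h.
Velocity relative to ground = (162.404, 22.824) + (54.942, 54.942) = (217.346, 77.767) km/h.
Speed = |(217.346, 77.767)| = 230.840 km/h.

230.8 km/h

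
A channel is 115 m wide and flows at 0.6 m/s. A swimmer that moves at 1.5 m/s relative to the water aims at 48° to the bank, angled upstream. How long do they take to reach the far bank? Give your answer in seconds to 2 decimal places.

103.17 s

The component of the swimmer's velocity perpendicular to the bank is 1.5 × sin 48° = 1.115 m/s.
The current is parallel to the bank, so it does not affect the crossing time.
Time = 115 / 1.115 = 103.165 s.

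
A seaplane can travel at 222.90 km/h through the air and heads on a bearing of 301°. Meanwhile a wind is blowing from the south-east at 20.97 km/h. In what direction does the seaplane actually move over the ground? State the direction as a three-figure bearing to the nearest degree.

Taking east as x and north as y: velocity relative to the air = (-191.063, 114.802) km/h; the air relative to ground = (-14.828, 14.828) km/h.
Velocity relative to ground = (-191.063, 114.802) + (-14.828, 14.828) = (-205.891, 129.630) km/h.
Bearing = atan2(-205.89, 129.63) = 302.19° clockwise from north.

302°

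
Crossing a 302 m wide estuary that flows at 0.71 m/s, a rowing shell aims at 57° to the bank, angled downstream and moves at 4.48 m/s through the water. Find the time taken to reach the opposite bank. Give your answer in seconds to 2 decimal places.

80.38 s

The component of the rowing shell's velocity perpendicular to the bank is 4.48 × sin 57° = 3.757 m/s.
The current is parallel to the bank, so it does not affect the crossing time.
Time = 302 / 3.757 = 80.378 s.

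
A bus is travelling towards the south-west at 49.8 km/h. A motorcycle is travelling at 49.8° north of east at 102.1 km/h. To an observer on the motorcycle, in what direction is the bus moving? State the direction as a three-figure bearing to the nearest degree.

222°

Taking east as x and north as y: bus velocity = (-35.214, -35.214) km/h; motorcycle velocity = (65.901, 77.984) km/h.
Velocity of bus relative to motorcycle = (-35.214, -35.214) − (65.901, 77.984) = (-101.115, -113.197) km/h.
Bearing = atan2(-101.12, -113.20) = 221.77° clockwise from north.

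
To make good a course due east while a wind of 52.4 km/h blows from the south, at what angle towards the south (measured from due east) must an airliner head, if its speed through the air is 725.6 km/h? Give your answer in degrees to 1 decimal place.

The wind pushes perpendicular to the desired track; the heading must have a component into the wind equal to 52.4 km/h: 725.6 sin θ = 52.4.
sin θ = 0.0722, so θ = 4.141°.

4.1°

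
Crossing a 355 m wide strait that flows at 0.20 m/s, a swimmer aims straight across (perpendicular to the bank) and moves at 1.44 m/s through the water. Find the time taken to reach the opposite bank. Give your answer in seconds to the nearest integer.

247 s

The component of the swimmer's velocity perpendicular to the bank is 1.44 m/s.
The current is parallel to the bank, so it does not affect the crossing time.
Time = 355 / 1.440 = 246.528 s.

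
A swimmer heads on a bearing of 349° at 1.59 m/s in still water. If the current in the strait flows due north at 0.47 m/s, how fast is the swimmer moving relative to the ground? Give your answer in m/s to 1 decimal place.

Taking east as x and north as y: velocity relative to the water = (-0.303, 1.561) m/s; the water relative to ground = (0.000, 0.470) m/s.
Velocity relative to ground = (-0.303, 1.561) + (0.000, 0.470) = (-0.303, 2.031) m/s.
Speed = |(-0.303, 2.031)| = 2.053 m/s.

2.1 m/s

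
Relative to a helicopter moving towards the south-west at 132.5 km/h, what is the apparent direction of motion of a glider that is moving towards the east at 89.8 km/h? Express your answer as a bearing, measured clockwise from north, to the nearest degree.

063°

Taking east as x and north as y: glider velocity = (89.800, 0.000) km/h; helicopter velocity = (-93.692, -93.692) km/h.
Velocity of glider relative to helicopter = (89.800, 0.000) − (-93.692, -93.692) = (183.492, 93.692) km/h.
Bearing = atan2(183.49, 93.69) = 62.95° clockwise from north.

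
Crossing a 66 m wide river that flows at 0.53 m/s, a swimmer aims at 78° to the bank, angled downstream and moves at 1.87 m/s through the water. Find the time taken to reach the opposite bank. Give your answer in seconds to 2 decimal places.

The component of the swimmer's velocity perpendicular to the bank is 1.87 × sin 78° = 1.829 m/s.
The current is parallel to the bank, so it does not affect the crossing time.
Time = 66 / 1.829 = 36.083 s.

36.08 s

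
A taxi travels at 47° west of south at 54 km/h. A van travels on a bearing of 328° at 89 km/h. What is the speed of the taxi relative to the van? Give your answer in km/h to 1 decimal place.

Taking east as x and north as y: taxi velocity = (-39.493, -36.828) km/h; van velocity = (-47.163, 75.476) km/h.
Velocity of taxi relative to van = (-39.493, -36.828) − (-47.163, 75.476) = (7.670, -112.304) km/h.
Magnitude = |(7.670, -112.304)| = 112.566 km/h.

112.6 km/h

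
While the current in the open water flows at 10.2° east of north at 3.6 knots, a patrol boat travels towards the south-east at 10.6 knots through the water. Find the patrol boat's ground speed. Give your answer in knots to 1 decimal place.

9.0 knots

Taking east as x and north as y: velocity relative to the water = (7.495, -7.495) knots; the water relative to ground = (0.638, 3.543) knots.
Velocity relative to ground = (7.495, -7.495) + (0.638, 3.543) = (8.133, -3.952) knots.
Speed = |(8.133, -3.952)| = 9.042 knots.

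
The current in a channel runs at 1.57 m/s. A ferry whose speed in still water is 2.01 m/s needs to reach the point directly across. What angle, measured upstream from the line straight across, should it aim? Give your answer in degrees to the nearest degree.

To cancel the current, the upstream component of the ferry's velocity must equal the flow: 2.01 sin θ = 1.57.
sin θ = 1.57 / 2.01 = 0.7811.
θ = arcsin(0.7811) = 51.361°.

51°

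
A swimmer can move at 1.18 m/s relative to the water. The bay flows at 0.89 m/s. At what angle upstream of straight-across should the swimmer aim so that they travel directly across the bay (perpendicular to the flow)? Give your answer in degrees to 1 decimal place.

49.0°

To cancel the current, the upstream component of the swimmer's velocity must equal the flow: 1.18 sin θ = 0.89.
sin θ = 0.89 / 1.18 = 0.7542.
θ = arcsin(0.7542) = 48.959°.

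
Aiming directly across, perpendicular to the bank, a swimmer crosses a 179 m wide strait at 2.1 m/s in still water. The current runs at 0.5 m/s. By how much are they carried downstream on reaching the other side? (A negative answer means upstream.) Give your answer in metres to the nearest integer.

Perpendicular speed = 2.100 m/s; crossing time = 179 / 2.100 = 85.238 s.
Net downstream speed = 0.500 m/s.
Drift = 0.500 × 85.238 = 42.619 m (downstream).

43 m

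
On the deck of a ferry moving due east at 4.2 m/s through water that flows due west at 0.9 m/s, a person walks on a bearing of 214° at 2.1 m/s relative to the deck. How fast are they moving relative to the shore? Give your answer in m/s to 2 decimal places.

2.75 m/s

In east/north components (m/s): person relative to ferry = (-1.174, -1.741); ferry relative to water = (4.200, 0.000); water relative to ground = (-0.900, 0.000).
Sum = (2.126, -1.741) m/s.
Speed = |(2.126, -1.741)| = 2.748 m/s.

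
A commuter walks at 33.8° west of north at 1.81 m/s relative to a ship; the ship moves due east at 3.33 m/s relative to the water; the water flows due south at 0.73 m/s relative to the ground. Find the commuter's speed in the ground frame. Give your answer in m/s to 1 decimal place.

In east/north components (m/s): commuter relative to ship = (-1.007, 1.504); ship relative to water = (3.330, 0.000); water relative to ground = (0.000, -0.730).
Sum = (2.323, 0.774) m/s.
Speed = |(2.323, 0.774)| = 2.449 m/s.

2.4 m/s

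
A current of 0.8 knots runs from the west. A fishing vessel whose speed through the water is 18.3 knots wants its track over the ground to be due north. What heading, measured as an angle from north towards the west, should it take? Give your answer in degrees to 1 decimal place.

The current pushes perpendicular to the desired track; the heading must have a component into the current equal to 0.8 knots: 18.3 sin θ = 0.8.
sin θ = 0.0437, so θ = 2.506°.

2.5°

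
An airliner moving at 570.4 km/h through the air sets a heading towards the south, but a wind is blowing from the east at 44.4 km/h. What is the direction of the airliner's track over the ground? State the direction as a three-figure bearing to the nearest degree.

184°

Taking east as x and north as y: velocity relative to the air = (0.000, -570.400) km/h; the air relative to ground = (-44.400, 0.000) km/h.
Velocity relative to ground = (0.000, -570.400) + (-44.400, 0.000) = (-44.400, -570.400) km/h.
Bearing = atan2(-44.40, -570.40) = 184.45° clockwise from north.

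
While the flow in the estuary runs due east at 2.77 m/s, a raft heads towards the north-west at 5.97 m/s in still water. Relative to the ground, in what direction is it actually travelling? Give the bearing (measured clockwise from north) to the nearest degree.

Taking east as x and north as y: velocity relative to the water = (-4.221, 4.221) m/s; the water relative to ground = (2.770, 0.000) m/s.
Velocity relative to ground = (-4.221, 4.221) + (2.770, 0.000) = (-1.451, 4.221) m/s.
Bearing = atan2(-1.45, 4.22) = 341.03° clockwise from north.

341°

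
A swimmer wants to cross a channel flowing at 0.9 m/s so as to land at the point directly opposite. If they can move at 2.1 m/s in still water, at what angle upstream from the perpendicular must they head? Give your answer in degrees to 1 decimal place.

To cancel the current, the upstream component of the swimmer's velocity must equal the flow: 2.1 sin θ = 0.9.
sin θ = 0.9 / 2.1 = 0.4286.
θ = arcsin(0.4286) = 25.377°.

25.4°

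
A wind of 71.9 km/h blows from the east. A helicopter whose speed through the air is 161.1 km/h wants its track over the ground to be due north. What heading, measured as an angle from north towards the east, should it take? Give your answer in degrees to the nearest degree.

27°

The wind pushes perpendicular to the desired track; the heading must have a component into the wind equal to 71.9 km/h: 161.1 sin θ = 71.9.
sin θ = 0.4463, so θ = 26.507°.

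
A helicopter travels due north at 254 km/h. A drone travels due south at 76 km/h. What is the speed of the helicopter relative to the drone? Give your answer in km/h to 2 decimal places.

Taking east as x and north as y: helicopter velocity = (0.000, 254.000) km/h; drone velocity = (0.000, -76.000) km/h.
Velocity of helicopter relative to drone = (0.000, 254.000) − (0.000, -76.000) = (0.000, 330.000) km/h.
Magnitude = |(0.000, 330.000)| = 330.000 km/h.

330.00 km/h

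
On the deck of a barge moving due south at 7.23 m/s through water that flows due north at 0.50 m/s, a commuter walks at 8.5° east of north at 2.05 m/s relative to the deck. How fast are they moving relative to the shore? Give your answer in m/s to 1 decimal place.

In east/north components (m/s): commuter relative to barge = (0.303, 2.027); barge relative to water = (0.000, -7.230); water relative to ground = (0.000, 0.500).
Sum = (0.303, -4.703) m/s.
Speed = |(0.303, -4.703)| = 4.712 m/s.

4.7 m/s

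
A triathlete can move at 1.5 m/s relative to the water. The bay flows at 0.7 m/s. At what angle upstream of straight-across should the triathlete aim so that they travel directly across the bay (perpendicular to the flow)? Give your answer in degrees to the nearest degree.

To cancel the current, the upstream component of the triathlete's velocity must equal the flow: 1.5 sin θ = 0.7.
sin θ = 0.7 / 1.5 = 0.4667.
θ = arcsin(0.4667) = 27.818°.

28°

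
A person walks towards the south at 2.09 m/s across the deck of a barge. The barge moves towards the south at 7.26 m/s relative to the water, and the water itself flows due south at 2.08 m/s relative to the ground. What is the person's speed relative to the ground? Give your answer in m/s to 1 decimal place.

11.4 m/s

In east/north components (m/s): person relative to barge = (0.000, -2.090); barge relative to water = (0.000, -7.260); water relative to ground = (0.000, -2.080).
Sum = (0.000, -11.430) m/s.
Speed = |(0.000, -11.430)| = 11.430 m/s.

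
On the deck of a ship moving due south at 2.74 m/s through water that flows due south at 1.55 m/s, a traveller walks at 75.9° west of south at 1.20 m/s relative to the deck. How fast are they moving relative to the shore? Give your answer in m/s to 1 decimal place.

4.7 m/s

In east/north components (m/s): traveller relative to ship = (-1.164, -0.292); ship relative to water = (0.000, -2.740); water relative to ground = (0.000, -1.550).
Sum = (-1.164, -4.582) m/s.
Speed = |(-1.164, -4.582)| = 4.728 m/s.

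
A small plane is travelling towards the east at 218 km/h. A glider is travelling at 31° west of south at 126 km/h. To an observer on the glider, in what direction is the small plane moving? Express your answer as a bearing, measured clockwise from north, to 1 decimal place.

069.1°

Taking east as x and north as y: small plane velocity = (218.000, 0.000) km/h; glider velocity = (-64.895, -108.003) km/h.
Velocity of small plane relative to glider = (218.000, 0.000) − (-64.895, -108.003) = (282.895, 108.003) km/h.
Bearing = atan2(282.89, 108.00) = 69.10° clockwise from north.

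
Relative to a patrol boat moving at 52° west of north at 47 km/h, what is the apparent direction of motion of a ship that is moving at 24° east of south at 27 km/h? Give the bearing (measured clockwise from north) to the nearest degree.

138°

Taking east as x and north as y: ship velocity = (10.982, -24.666) km/h; patrol boat velocity = (-37.037, 28.936) km/h.
Velocity of ship relative to patrol boat = (10.982, -24.666) − (-37.037, 28.936) = (48.018, -53.602) km/h.
Bearing = atan2(48.02, -53.60) = 138.14° clockwise from north.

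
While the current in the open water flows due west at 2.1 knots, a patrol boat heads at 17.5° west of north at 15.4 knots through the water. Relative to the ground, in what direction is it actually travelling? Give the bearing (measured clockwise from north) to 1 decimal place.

Taking east as x and north as y: velocity relative to the water = (-4.631, 14.687) knots; the water relative to ground = (-2.100, 0.000) knots.
Velocity relative to ground = (-4.631, 14.687) + (-2.100, 0.000) = (-6.731, 14.687) knots.
Bearing = atan2(-6.73, 14.69) = 335.38° clockwise from north.

335.4°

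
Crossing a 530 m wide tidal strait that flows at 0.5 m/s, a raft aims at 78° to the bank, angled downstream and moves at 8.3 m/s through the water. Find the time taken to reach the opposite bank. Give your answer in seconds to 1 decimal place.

The component of the raft's velocity perpendicular to the bank is 8.3 × sin 78° = 8.119 m/s.
The flow acts along the bank and has no component across it.
Time = 530 / 8.119 = 65.282 s.

65.3 s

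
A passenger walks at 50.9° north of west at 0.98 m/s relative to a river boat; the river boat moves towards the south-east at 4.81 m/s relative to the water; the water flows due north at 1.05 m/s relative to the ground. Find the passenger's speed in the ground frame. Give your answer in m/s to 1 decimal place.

3.2 m/s

In east/north components (m/s): passenger relative to river boat = (-0.618, 0.761); river boat relative to water = (3.401, -3.401); water relative to ground = (0.000, 1.050).
Sum = (2.783, -1.591) m/s.
Speed = |(2.783, -1.591)| = 3.206 m/s.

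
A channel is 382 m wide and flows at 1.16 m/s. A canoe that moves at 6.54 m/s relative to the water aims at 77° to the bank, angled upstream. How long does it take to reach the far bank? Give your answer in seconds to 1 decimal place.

The component of the canoe's velocity perpendicular to the bank is 6.54 × sin 77° = 6.372 m/s.
Only the cross-stream component determines the crossing time; the current contributes nothing perpendicular to the bank.
Time = 382 / 6.372 = 59.946 s.

59.9 s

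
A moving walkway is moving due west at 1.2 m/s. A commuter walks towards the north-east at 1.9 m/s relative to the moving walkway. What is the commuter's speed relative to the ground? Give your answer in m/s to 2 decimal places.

Taking east as x and north as y: moving walkway velocity = (-1.200, 0.000) m/s; commuter velocity relative to moving walkway = (1.344, 1.344) m/s.
Velocity relative to ground = (-1.200, 0.000) + (1.344, 1.344) = (0.144, 1.344) m/s.
Speed = |(0.144, 1.344)| = 1.351 m/s.

1.35 m/s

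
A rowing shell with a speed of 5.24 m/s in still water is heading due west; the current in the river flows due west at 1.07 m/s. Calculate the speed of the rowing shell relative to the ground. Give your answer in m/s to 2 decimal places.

6.31 m/s

Taking east as x and north as y: velocity relative to the water = (-5.240, 0.000) m/s; the water relative to ground = (-1.070, 0.000) m/s.
Velocity relative to ground = (-5.240, 0.000) + (-1.070, 0.000) = (-6.310, 0.000) m/s.
Speed = |(-6.310, 0.000)| = 6.310 m/s.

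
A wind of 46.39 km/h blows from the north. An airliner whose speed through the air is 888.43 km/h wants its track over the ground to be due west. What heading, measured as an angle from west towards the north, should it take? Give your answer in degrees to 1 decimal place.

3.0°

The wind pushes perpendicular to the desired track; the heading must have a component into the wind equal to 46.39 km/h: 888.43 sin θ = 46.39.
sin θ = 0.0522, so θ = 2.993°.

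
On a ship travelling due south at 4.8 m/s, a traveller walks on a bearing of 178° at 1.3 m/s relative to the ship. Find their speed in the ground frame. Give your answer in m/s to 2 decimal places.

Taking east as x and north as y: ship velocity = (0.000, -4.800) m/s; traveller velocity relative to ship = (0.045, -1.299) m/s.
Velocity relative to ground = (0.000, -4.800) + (0.045, -1.299) = (0.045, -6.099) m/s.
Speed = |(0.045, -6.099)| = 6.099 m/s.

6.10 m/s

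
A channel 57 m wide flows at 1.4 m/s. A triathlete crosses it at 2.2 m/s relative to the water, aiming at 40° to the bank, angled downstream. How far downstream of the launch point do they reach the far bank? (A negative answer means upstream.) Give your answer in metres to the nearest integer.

124 m

Perpendicular speed = 1.414 m/s; crossing time = 57 / 1.414 = 40.307 s.
Net downstream speed = 3.085 m/s.
Drift = 3.085 × 40.307 = 124.360 m (downstream).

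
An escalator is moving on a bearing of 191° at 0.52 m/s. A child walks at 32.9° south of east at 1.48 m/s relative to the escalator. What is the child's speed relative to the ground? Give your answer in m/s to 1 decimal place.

1.7 m/s

Taking east as x and north as y: escalator velocity = (-0.099, -0.510) m/s; child velocity relative to escalator = (1.243, -0.804) m/s.
Velocity relative to ground = (-0.099, -0.510) + (1.243, -0.804) = (1.143, -1.314) m/s.
Speed = |(1.143, -1.314)| = 1.742 m/s.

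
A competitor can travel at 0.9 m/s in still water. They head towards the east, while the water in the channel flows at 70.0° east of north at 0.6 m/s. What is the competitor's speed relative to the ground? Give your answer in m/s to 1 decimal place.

Taking east as x and north as y: velocity relative to the water = (0.900, 0.000) m/s; the water relative to ground = (0.564, 0.205) m/s.
Velocity relative to ground = (0.900, 0.000) + (0.564, 0.205) = (1.464, 0.205) m/s.
Speed = |(1.464, 0.205)| = 1.478 m/s.

1.5 m/s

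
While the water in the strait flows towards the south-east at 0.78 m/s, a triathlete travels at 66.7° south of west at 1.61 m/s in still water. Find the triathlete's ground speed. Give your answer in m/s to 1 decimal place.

Taking east as x and north as y: velocity relative to the water = (-0.637, -1.479) m/s; the water relative to ground = (0.552, -0.552) m/s.
Velocity relative to ground = (-0.637, -1.479) + (0.552, -0.552) = (-0.085, -2.030) m/s.
Speed = |(-0.085, -2.030)| = 2.032 m/s.

2.0 m/s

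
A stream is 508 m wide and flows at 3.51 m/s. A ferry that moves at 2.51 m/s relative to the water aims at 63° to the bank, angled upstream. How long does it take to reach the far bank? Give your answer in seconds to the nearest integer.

227 s

The component of the ferry's velocity perpendicular to the bank is 2.51 × sin 63° = 2.236 m/s.
The current is parallel to the bank, so it does not affect the crossing time.
Time = 508 / 2.236 = 227.148 s.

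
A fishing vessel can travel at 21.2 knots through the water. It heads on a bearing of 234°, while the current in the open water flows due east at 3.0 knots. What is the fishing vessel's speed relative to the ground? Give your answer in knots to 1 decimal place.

Taking east as x and north as y: velocity relative to the water = (-17.151, -12.461) knots; the water relative to ground = (3.000, 0.000) knots.
Velocity relative to ground = (-17.151, -12.461) + (3.000, 0.000) = (-14.151, -12.461) knots.
Speed = |(-14.151, -12.461)| = 18.856 knots.

18.9 knots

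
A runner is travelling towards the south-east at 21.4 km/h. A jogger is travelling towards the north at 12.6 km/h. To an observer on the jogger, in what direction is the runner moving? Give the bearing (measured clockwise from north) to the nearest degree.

Taking east as x and north as y: runner velocity = (15.132, -15.132) km/h; jogger velocity = (0.000, 12.600) km/h.
Velocity of runner relative to jogger = (15.132, -15.132) − (0.000, 12.600) = (15.132, -27.732) km/h.
Bearing = atan2(15.13, -27.73) = 151.38° clockwise from north.

151°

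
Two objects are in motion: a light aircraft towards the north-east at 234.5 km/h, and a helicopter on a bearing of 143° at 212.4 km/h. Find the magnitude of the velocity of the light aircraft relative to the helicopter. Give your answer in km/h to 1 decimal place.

337.6 km/h

Taking east as x and north as y: light aircraft velocity = (165.817, 165.817) km/h; helicopter velocity = (127.826, -169.630) km/h.
Velocity of light aircraft relative to helicopter = (165.817, 165.817) − (127.826, -169.630) = (37.991, 335.447) km/h.
Magnitude = |(37.991, 335.447)| = 337.591 km/h.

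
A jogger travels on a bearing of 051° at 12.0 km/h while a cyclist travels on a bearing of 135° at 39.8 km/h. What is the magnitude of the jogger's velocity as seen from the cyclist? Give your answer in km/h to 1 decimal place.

Taking east as x and north as y: jogger velocity = (9.326, 7.552) km/h; cyclist velocity = (28.143, -28.143) km/h.
Velocity of jogger relative to cyclist = (9.326, 7.552) − (28.143, -28.143) = (-18.817, 35.695) km/h.
Magnitude = |(-18.817, 35.695)| = 40.351 km/h.

40.4 km/h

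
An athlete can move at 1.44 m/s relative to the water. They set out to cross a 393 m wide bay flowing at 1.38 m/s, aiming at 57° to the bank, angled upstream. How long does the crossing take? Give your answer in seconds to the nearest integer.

The component of the athlete's velocity perpendicular to the bank is 1.44 × sin 57° = 1.208 m/s.
Only the cross-stream component determines the crossing time; the current contributes nothing perpendicular to the bank.
Time = 393 / 1.208 = 325.416 s.

325 s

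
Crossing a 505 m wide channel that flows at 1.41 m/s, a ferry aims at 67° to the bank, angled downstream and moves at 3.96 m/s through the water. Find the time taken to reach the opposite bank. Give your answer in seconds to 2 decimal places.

138.54 s

The component of the ferry's velocity perpendicular to the bank is 3.96 × sin 67° = 3.645 m/s.
The current is parallel to the bank, so it does not affect the crossing time.
Time = 505 / 3.645 = 138.538 s.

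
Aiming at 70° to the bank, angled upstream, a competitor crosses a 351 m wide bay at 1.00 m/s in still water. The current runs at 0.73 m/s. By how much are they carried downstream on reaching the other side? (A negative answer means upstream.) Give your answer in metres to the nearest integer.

Perpendicular speed = 0.940 m/s; crossing time = 351 / 0.940 = 373.526 s.
Net downstream speed = 0.388 m/s.
Drift = 0.388 × 373.526 = 144.921 m (downstream).

145 m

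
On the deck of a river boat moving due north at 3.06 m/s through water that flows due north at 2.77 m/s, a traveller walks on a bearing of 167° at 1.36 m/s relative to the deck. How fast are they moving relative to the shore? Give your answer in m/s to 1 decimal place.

In east/north components (m/s): traveller relative to river boat = (0.306, -1.325); river boat relative to water = (0.000, 3.060); water relative to ground = (0.000, 2.770).
Sum = (0.306, 4.505) m/s.
Speed = |(0.306, 4.505)| = 4.515 m/s.

4.5 m/s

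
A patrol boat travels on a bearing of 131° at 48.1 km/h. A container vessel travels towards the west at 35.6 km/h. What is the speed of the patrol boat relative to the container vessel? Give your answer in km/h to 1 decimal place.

Taking east as x and north as y: patrol boat velocity = (36.302, -31.556) km/h; container vessel velocity = (-35.600, 0.000) km/h.
Velocity of patrol boat relative to container vessel = (36.302, -31.556) − (-35.600, 0.000) = (71.902, -31.556) km/h.
Magnitude = |(71.902, -31.556)| = 78.522 km/h.

78.5 km/h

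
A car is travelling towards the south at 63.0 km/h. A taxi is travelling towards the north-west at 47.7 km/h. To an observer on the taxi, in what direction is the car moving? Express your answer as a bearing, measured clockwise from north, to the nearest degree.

161°

Taking east as x and north as y: car velocity = (0.000, -63.000) km/h; taxi velocity = (-33.729, 33.729) km/h.
Velocity of car relative to taxi = (0.000, -63.000) − (-33.729, 33.729) = (33.729, -96.729) km/h.
Bearing = atan2(33.73, -96.73) = 160.78° clockwise from north.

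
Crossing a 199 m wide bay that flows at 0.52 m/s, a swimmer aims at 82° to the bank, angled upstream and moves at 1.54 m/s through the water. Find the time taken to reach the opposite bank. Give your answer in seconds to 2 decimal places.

The component of the swimmer's velocity perpendicular to the bank is 1.54 × sin 82° = 1.525 m/s.
The flow acts along the bank and has no component across it.
Time = 199 / 1.525 = 130.491 s.

130.49 s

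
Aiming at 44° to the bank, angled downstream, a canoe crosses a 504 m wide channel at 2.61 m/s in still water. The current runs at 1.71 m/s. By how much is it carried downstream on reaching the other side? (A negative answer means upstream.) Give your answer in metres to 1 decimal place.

Perpendicular speed = 1.813 m/s; crossing time = 504 / 1.813 = 277.983 s.
Net downstream speed = 3.587 m/s.
Drift = 3.587 × 277.983 = 997.259 m (downstream).

997.3 m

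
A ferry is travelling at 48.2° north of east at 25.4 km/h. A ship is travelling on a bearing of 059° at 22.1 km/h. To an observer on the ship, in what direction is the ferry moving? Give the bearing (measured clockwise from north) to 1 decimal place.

345.1°

Taking east as x and north as y: ferry velocity = (16.930, 18.935) km/h; ship velocity = (18.943, 11.382) km/h.
Velocity of ferry relative to ship = (16.930, 18.935) − (18.943, 11.382) = (-2.013, 7.553) km/h.
Bearing = atan2(-2.01, 7.55) = 345.07° clockwise from north.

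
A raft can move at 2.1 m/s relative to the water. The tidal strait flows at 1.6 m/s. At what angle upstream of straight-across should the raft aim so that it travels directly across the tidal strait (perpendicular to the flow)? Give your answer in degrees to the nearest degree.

50°

To cancel the current, the upstream component of the raft's velocity must equal the flow: 2.1 sin θ = 1.6.
sin θ = 1.6 / 2.1 = 0.7619.
θ = arcsin(0.7619) = 49.632°.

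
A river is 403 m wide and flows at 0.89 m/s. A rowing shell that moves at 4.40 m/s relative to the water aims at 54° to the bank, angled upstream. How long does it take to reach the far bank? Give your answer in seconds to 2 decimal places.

The component of the rowing shell's velocity perpendicular to the bank is 4.40 × sin 54° = 3.560 m/s.
Only the cross-stream component determines the crossing time; the current contributes nothing perpendicular to the bank.
Time = 403 / 3.560 = 113.213 s.

113.21 s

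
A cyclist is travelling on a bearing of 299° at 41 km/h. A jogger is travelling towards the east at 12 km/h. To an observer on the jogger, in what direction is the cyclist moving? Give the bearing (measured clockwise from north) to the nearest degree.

Taking east as x and north as y: cyclist velocity = (-35.859, 19.877) km/h; jogger velocity = (12.000, 0.000) km/h.
Velocity of cyclist relative to jogger = (-35.859, 19.877) − (12.000, 0.000) = (-47.859, 19.877) km/h.
Bearing = atan2(-47.86, 19.88) = 292.55° clockwise from north.

293°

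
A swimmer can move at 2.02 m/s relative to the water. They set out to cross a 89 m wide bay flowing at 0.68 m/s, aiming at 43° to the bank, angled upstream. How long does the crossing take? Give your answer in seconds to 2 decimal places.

The component of the swimmer's velocity perpendicular to the bank is 2.02 × sin 43° = 1.378 m/s.
The current is parallel to the bank, so it does not affect the crossing time.
Time = 89 / 1.378 = 64.603 s.

64.60 s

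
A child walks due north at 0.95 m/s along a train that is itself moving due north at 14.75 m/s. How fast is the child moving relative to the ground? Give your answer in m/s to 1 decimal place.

15.7 m/s

Taking east as x and north as y: train velocity = (0.000, 14.750) m/s; child velocity relative to train = (0.000, 0.950) m/s.
Velocity relative to ground = (0.000, 14.750) + (0.000, 0.950) = (0.000, 15.700) m/s.
Speed = |(0.000, 15.700)| = 15.700 m/s.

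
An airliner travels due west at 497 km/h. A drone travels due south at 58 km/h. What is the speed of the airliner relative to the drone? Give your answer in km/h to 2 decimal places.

Taking east as x and north as y: airliner velocity = (-497.000, 0.000) km/h; drone velocity = (0.000, -58.000) km/h.
Velocity of airliner relative to drone = (-497.000, 0.000) − (0.000, -58.000) = (-497.000, 58.000) km/h.
Magnitude = |(-497.000, 58.000)| = 500.373 km/h.

500.37 km/h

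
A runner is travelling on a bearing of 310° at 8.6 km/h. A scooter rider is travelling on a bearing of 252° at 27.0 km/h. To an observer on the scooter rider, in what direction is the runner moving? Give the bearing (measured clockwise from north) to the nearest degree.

Taking east as x and north as y: runner velocity = (-6.588, 5.528) km/h; scooter rider velocity = (-25.679, -8.343) km/h.
Velocity of runner relative to scooter rider = (-6.588, 5.528) − (-25.679, -8.343) = (19.091, 13.871) km/h.
Bearing = atan2(19.09, 13.87) = 54.00° clockwise from north.

054°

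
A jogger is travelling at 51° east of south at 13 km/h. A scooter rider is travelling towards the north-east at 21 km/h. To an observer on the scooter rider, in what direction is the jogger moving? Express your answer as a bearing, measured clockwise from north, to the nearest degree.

Taking east as x and north as y: jogger velocity = (10.103, -8.181) km/h; scooter rider velocity = (14.849, 14.849) km/h.
Velocity of jogger relative to scooter rider = (10.103, -8.181) − (14.849, 14.849) = (-4.746, -23.030) km/h.
Bearing = atan2(-4.75, -23.03) = 191.65° clockwise from north.

192°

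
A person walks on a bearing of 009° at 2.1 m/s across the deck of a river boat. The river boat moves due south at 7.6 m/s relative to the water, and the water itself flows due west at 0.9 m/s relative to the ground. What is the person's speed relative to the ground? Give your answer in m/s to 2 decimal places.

5.56 m/s

In east/north components (m/s): person relative to river boat = (0.329, 2.074); river boat relative to water = (0.000, -7.600); water relative to ground = (-0.900, 0.000).
Sum = (-0.571, -5.526) m/s.
Speed = |(-0.571, -5.526)| = 5.555 m/s.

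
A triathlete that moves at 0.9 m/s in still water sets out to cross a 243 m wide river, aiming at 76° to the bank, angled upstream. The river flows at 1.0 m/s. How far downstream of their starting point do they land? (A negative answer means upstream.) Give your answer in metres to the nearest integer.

Perpendicular speed = 0.873 m/s; crossing time = 243 / 0.873 = 278.266 s.
Net downstream speed = 0.782 m/s.
Drift = 0.782 × 278.266 = 217.679 m (downstream).

218 m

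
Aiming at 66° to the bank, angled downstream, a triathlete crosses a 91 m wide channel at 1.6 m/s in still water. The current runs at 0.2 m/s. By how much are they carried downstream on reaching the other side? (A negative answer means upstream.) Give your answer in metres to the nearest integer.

53 m

Perpendicular speed = 1.462 m/s; crossing time = 91 / 1.462 = 62.257 s.
Net downstream speed = 0.851 m/s.
Drift = 0.851 × 62.257 = 52.967 m (downstream).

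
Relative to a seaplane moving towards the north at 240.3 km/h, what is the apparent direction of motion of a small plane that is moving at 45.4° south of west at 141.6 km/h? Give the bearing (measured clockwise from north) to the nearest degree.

Taking east as x and north as y: small plane velocity = (-99.425, -100.823) km/h; seaplane velocity = (0.000, 240.300) km/h.
Velocity of small plane relative to seaplane = (-99.425, -100.823) − (0.000, 240.300) = (-99.425, -341.123) km/h.
Bearing = atan2(-99.42, -341.12) = 196.25° clockwise from north.

196°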